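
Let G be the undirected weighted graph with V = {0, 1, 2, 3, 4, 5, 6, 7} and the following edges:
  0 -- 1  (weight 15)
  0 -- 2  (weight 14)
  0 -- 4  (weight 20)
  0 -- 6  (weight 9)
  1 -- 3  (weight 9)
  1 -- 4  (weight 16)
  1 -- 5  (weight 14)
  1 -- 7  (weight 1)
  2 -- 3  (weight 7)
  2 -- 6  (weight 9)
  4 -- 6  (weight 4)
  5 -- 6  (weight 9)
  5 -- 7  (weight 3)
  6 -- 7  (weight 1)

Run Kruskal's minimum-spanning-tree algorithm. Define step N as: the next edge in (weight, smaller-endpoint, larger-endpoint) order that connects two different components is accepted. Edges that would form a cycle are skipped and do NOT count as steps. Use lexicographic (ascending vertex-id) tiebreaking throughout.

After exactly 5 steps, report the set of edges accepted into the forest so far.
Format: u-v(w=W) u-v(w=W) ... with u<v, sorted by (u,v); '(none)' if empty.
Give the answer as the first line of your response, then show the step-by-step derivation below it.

1-7(w=1) 2-3(w=7) 4-6(w=4) 5-7(w=3) 6-7(w=1)

step 1: add edge 1-7 (w=1); MST = {1-7(w=1)}
step 2: add edge 6-7 (w=1); MST = {1-7(w=1) 6-7(w=1)}
step 3: add edge 5-7 (w=3); MST = {1-7(w=1) 5-7(w=3) 6-7(w=1)}
step 4: add edge 4-6 (w=4); MST = {1-7(w=1) 4-6(w=4) 5-7(w=3) 6-7(w=1)}
step 5: add edge 2-3 (w=7); MST = {1-7(w=1) 2-3(w=7) 4-6(w=4) 5-7(w=3) 6-7(w=1)}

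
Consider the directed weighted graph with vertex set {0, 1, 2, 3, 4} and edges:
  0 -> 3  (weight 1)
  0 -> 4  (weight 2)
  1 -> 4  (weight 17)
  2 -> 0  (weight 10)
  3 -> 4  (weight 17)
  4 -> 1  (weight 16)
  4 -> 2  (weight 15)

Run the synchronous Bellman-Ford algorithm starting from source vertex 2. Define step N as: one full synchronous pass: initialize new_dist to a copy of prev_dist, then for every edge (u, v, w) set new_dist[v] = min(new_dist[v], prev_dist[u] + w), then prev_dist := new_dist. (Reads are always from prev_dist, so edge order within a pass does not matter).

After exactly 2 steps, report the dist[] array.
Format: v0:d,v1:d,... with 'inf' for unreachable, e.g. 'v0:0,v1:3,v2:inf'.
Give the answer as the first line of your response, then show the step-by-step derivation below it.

v0:10,v1:inf,v2:0,v3:11,v4:12

step 1: dist = v0:10,v1:inf,v2:0,v3:inf,v4:inf
step 2: dist = v0:10,v1:inf,v2:0,v3:11,v4:12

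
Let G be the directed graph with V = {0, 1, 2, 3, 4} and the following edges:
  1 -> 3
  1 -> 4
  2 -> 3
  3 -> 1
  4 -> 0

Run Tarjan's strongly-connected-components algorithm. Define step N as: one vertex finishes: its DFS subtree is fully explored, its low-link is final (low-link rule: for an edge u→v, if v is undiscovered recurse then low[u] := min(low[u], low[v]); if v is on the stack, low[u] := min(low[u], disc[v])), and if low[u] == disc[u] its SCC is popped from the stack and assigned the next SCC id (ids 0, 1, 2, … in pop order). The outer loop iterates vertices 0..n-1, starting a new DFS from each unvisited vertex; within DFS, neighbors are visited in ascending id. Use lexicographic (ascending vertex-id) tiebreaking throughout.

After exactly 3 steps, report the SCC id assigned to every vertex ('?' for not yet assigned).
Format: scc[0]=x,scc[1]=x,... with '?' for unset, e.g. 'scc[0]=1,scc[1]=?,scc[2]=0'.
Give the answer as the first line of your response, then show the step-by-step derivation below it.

scc[0]=0,scc[1]=?,scc[2]=?,scc[3]=?,scc[4]=1

step 1: low=(low[0]=0,low[1]=?,low[2]=?,low[3]=?,low[4]=?); scc=(scc[0]=0,scc[1]=?,scc[2]=?,scc[3]=?,scc[4]=?)
step 2: low=(low[0]=0,low[1]=1,low[2]=?,low[3]=1,low[4]=?); scc=(scc[0]=0,scc[1]=?,scc[2]=?,scc[3]=?,scc[4]=?)
step 3: low=(low[0]=0,low[1]=1,low[2]=?,low[3]=1,low[4]=3); scc=(scc[0]=0,scc[1]=?,scc[2]=?,scc[3]=?,scc[4]=1)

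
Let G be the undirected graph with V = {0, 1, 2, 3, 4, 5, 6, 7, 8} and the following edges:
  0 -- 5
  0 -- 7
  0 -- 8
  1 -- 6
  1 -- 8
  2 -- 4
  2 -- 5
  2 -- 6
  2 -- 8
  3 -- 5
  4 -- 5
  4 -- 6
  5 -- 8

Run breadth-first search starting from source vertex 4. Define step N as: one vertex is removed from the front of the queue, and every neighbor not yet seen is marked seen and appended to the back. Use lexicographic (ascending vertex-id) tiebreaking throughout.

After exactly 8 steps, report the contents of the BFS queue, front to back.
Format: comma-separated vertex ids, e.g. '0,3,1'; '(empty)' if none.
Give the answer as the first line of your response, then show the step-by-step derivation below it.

7

step 1: dequeue 4; queue=[2,5,6]; order=4
step 2: dequeue 2; queue=[5,6,8]; order=4,2
step 3: dequeue 5; queue=[6,8,0,3]; order=4,2,5
step 4: dequeue 6; queue=[8,0,3,1]; order=4,2,5,6
step 5: dequeue 8; queue=[0,3,1]; order=4,2,5,6,8
step 6: dequeue 0; queue=[3,1,7]; order=4,2,5,6,8,0
step 7: dequeue 3; queue=[1,7]; order=4,2,5,6,8,0,3
step 8: dequeue 1; queue=[7]; order=4,2,5,6,8,0,3,1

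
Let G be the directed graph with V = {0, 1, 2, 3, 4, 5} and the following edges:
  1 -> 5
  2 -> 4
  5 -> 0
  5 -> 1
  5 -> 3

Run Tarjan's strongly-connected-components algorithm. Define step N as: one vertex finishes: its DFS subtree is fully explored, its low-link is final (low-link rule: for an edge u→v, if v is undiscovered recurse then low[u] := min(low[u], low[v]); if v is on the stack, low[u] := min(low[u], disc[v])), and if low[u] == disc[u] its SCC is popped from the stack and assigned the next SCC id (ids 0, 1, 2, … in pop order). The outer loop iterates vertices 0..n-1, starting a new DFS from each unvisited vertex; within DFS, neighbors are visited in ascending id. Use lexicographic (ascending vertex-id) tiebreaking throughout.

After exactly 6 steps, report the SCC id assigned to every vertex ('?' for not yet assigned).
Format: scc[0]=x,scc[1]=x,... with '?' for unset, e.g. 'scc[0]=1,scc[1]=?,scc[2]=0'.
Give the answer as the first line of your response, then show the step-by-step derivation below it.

scc[0]=0,scc[1]=2,scc[2]=4,scc[3]=1,scc[4]=3,scc[5]=2

step 1: low=(low[0]=0,low[1]=?,low[2]=?,low[3]=?,low[4]=?,low[5]=?); scc=(scc[0]=0,scc[1]=?,scc[2]=?,scc[3]=?,scc[4]=?,scc[5]=?)
step 2: low=(low[0]=0,low[1]=1,low[2]=?,low[3]=3,low[4]=?,low[5]=1); scc=(scc[0]=0,scc[1]=?,scc[2]=?,scc[3]=1,scc[4]=?,scc[5]=?)
step 3: low=(low[0]=0,low[1]=1,low[2]=?,low[3]=3,low[4]=?,low[5]=1); scc=(scc[0]=0,scc[1]=?,scc[2]=?,scc[3]=1,scc[4]=?,scc[5]=?)
step 4: low=(low[0]=0,low[1]=1,low[2]=?,low[3]=3,low[4]=?,low[5]=1); scc=(scc[0]=0,scc[1]=2,scc[2]=?,scc[3]=1,scc[4]=?,scc[5]=2)
step 5: low=(low[0]=0,low[1]=1,low[2]=4,low[3]=3,low[4]=5,low[5]=1); scc=(scc[0]=0,scc[1]=2,scc[2]=?,scc[3]=1,scc[4]=3,scc[5]=2)
step 6: low=(low[0]=0,low[1]=1,low[2]=4,low[3]=3,low[4]=5,low[5]=1); scc=(scc[0]=0,scc[1]=2,scc[2]=4,scc[3]=1,scc[4]=3,scc[5]=2)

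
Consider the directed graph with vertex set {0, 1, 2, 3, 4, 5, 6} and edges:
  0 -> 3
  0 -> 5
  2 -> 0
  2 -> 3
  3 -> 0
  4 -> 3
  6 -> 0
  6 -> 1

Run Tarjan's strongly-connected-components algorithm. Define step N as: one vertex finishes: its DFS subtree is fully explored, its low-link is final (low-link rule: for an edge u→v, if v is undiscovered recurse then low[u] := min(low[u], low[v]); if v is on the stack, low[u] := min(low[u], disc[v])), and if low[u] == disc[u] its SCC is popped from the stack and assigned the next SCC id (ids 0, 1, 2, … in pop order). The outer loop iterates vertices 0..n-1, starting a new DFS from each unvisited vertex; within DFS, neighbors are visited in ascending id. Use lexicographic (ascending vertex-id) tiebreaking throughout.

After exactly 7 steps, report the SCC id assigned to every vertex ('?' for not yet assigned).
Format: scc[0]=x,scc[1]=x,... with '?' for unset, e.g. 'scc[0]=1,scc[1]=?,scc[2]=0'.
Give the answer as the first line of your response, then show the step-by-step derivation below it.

scc[0]=1,scc[1]=2,scc[2]=3,scc[3]=1,scc[4]=4,scc[5]=0,scc[6]=5

step 1: low=(low[0]=0,low[1]=?,low[2]=?,low[3]=0,low[4]=?,low[5]=?,low[6]=?); scc=(scc[0]=?,scc[1]=?,scc[2]=?,scc[3]=?,scc[4]=?,scc[5]=?,scc[6]=?)
step 2: low=(low[0]=0,low[1]=?,low[2]=?,low[3]=0,low[4]=?,low[5]=2,low[6]=?); scc=(scc[0]=?,scc[1]=?,scc[2]=?,scc[3]=?,scc[4]=?,scc[5]=0,scc[6]=?)
step 3: low=(low[0]=0,low[1]=?,low[2]=?,low[3]=0,low[4]=?,low[5]=2,low[6]=?); scc=(scc[0]=1,scc[1]=?,scc[2]=?,scc[3]=1,scc[4]=?,scc[5]=0,scc[6]=?)
step 4: low=(low[0]=0,low[1]=3,low[2]=?,low[3]=0,low[4]=?,low[5]=2,low[6]=?); scc=(scc[0]=1,scc[1]=2,scc[2]=?,scc[3]=1,scc[4]=?,scc[5]=0,scc[6]=?)
step 5: low=(low[0]=0,low[1]=3,low[2]=4,low[3]=0,low[4]=?,low[5]=2,low[6]=?); scc=(scc[0]=1,scc[1]=2,scc[2]=3,scc[3]=1,scc[4]=?,scc[5]=0,scc[6]=?)
step 6: low=(low[0]=0,low[1]=3,low[2]=4,low[3]=0,low[4]=5,low[5]=2,low[6]=?); scc=(scc[0]=1,scc[1]=2,scc[2]=3,scc[3]=1,scc[4]=4,scc[5]=0,scc[6]=?)
step 7: low=(low[0]=0,low[1]=3,low[2]=4,low[3]=0,low[4]=5,low[5]=2,low[6]=6); scc=(scc[0]=1,scc[1]=2,scc[2]=3,scc[3]=1,scc[4]=4,scc[5]=0,scc[6]=5)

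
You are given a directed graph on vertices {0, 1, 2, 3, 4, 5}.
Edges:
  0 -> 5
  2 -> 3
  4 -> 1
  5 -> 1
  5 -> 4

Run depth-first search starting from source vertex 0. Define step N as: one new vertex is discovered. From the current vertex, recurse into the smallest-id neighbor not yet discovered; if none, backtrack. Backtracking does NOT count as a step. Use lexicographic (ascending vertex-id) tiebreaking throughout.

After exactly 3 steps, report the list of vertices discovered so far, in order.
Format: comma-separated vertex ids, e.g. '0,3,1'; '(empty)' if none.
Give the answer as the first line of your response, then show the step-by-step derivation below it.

0,5,1

step 1: discover 0; path=0; order=0
step 2: discover 5; path=0>5; order=0,5
step 3: discover 1; path=0>5>1; order=0,5,1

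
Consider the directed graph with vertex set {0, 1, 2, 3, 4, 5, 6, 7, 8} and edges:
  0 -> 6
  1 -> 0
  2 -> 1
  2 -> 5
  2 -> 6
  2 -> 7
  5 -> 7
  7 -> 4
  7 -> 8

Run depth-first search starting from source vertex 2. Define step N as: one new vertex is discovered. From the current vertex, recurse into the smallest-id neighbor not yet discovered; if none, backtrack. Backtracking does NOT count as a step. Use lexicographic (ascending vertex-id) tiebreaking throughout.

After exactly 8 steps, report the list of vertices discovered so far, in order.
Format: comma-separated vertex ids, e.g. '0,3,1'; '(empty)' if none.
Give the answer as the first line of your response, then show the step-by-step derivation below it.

2,1,0,6,5,7,4,8

step 1: discover 2; path=2; order=2
step 2: discover 1; path=2>1; order=2,1
step 3: discover 0; path=2>1>0; order=2,1,0
step 4: discover 6; path=2>1>0>6; order=2,1,0,6
step 5: discover 5; path=2>5; order=2,1,0,6,5
step 6: discover 7; path=2>5>7; order=2,1,0,6,5,7
step 7: discover 4; path=2>5>7>4; order=2,1,0,6,5,7,4
step 8: discover 8; path=2>5>7>8; order=2,1,0,6,5,7,4,8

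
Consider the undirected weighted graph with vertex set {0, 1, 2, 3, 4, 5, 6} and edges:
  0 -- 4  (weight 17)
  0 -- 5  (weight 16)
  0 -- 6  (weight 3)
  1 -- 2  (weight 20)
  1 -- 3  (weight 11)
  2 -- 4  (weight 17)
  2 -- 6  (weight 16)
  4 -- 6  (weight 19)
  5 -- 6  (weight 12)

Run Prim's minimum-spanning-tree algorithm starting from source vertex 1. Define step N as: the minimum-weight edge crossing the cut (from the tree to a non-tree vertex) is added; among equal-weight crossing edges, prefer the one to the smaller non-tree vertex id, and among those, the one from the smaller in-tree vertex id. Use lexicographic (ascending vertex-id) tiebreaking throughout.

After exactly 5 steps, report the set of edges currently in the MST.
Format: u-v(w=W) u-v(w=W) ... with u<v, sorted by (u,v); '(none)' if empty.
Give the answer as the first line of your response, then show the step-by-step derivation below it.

0-6(w=3) 1-2(w=20) 1-3(w=11) 2-6(w=16) 5-6(w=12)

step 1: add edge 1-3 (w=11); MST = {1-3(w=11)}
step 2: add edge 1-2 (w=20); MST = {1-2(w=20) 1-3(w=11)}
step 3: add edge 2-6 (w=16); MST = {1-2(w=20) 1-3(w=11) 2-6(w=16)}
step 4: add edge 0-6 (w=3); MST = {0-6(w=3) 1-2(w=20) 1-3(w=11) 2-6(w=16)}
step 5: add edge 5-6 (w=12); MST = {0-6(w=3) 1-2(w=20) 1-3(w=11) 2-6(w=16) 5-6(w=12)}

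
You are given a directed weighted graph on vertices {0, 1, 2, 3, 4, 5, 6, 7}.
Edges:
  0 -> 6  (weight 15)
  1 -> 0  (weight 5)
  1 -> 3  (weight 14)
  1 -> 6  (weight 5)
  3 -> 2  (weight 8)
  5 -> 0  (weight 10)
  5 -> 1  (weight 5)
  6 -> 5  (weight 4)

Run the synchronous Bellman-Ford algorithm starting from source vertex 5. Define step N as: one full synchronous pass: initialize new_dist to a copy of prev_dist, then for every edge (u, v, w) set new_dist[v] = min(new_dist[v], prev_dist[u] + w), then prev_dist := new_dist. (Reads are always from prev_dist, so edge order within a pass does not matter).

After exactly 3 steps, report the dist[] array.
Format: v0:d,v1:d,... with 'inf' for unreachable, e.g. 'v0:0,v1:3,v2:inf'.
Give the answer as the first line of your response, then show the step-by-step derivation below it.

v0:10,v1:5,v2:27,v3:19,v4:inf,v5:0,v6:10,v7:inf

step 1: dist = v0:10,v1:5,v2:inf,v3:inf,v4:inf,v5:0,v6:inf,v7:inf
step 2: dist = v0:10,v1:5,v2:inf,v3:19,v4:inf,v5:0,v6:10,v7:inf
step 3: dist = v0:10,v1:5,v2:27,v3:19,v4:inf,v5:0,v6:10,v7:inf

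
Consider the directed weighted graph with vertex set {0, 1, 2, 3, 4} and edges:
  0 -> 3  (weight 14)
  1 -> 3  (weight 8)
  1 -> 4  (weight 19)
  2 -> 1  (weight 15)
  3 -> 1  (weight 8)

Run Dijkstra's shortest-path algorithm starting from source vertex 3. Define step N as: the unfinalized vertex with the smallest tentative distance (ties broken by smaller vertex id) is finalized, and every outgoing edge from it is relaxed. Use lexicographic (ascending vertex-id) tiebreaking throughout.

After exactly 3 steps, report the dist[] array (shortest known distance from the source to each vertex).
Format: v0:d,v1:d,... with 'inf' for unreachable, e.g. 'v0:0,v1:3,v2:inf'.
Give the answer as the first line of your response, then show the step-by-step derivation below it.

v0:inf,v1:8,v2:inf,v3:0,v4:27

step 1: dist = v0:inf,v1:8,v2:inf,v3:0,v4:inf
step 2: dist = v0:inf,v1:8,v2:inf,v3:0,v4:27
step 3: dist = v0:inf,v1:8,v2:inf,v3:0,v4:27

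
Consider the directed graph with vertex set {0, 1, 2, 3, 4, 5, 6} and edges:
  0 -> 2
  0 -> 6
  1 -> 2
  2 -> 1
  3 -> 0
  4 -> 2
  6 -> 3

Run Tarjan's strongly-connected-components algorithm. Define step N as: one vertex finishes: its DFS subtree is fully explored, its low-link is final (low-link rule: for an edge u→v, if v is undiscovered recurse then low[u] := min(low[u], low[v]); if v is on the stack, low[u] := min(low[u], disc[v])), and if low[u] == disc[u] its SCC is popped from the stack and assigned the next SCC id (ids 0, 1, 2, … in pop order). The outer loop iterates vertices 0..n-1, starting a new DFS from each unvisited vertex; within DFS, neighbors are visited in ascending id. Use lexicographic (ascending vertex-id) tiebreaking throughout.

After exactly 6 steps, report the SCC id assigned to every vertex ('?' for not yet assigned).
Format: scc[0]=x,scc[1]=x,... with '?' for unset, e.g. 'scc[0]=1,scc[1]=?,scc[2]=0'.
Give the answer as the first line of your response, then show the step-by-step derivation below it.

scc[0]=1,scc[1]=0,scc[2]=0,scc[3]=1,scc[4]=2,scc[5]=?,scc[6]=1

step 1: low=(low[0]=0,low[1]=1,low[2]=1,low[3]=?,low[4]=?,low[5]=?,low[6]=?); scc=(scc[0]=?,scc[1]=?,scc[2]=?,scc[3]=?,scc[4]=?,scc[5]=?,scc[6]=?)
step 2: low=(low[0]=0,low[1]=1,low[2]=1,low[3]=?,low[4]=?,low[5]=?,low[6]=?); scc=(scc[0]=?,scc[1]=0,scc[2]=0,scc[3]=?,scc[4]=?,scc[5]=?,scc[6]=?)
step 3: low=(low[0]=0,low[1]=1,low[2]=1,low[3]=0,low[4]=?,low[5]=?,low[6]=3); scc=(scc[0]=?,scc[1]=0,scc[2]=0,scc[3]=?,scc[4]=?,scc[5]=?,scc[6]=?)
step 4: low=(low[0]=0,low[1]=1,low[2]=1,low[3]=0,low[4]=?,low[5]=?,low[6]=0); scc=(scc[0]=?,scc[1]=0,scc[2]=0,scc[3]=?,scc[4]=?,scc[5]=?,scc[6]=?)
step 5: low=(low[0]=0,low[1]=1,low[2]=1,low[3]=0,low[4]=?,low[5]=?,low[6]=0); scc=(scc[0]=1,scc[1]=0,scc[2]=0,scc[3]=1,scc[4]=?,scc[5]=?,scc[6]=1)
step 6: low=(low[0]=0,low[1]=1,low[2]=1,low[3]=0,low[4]=5,low[5]=?,low[6]=0); scc=(scc[0]=1,scc[1]=0,scc[2]=0,scc[3]=1,scc[4]=2,scc[5]=?,scc[6]=1)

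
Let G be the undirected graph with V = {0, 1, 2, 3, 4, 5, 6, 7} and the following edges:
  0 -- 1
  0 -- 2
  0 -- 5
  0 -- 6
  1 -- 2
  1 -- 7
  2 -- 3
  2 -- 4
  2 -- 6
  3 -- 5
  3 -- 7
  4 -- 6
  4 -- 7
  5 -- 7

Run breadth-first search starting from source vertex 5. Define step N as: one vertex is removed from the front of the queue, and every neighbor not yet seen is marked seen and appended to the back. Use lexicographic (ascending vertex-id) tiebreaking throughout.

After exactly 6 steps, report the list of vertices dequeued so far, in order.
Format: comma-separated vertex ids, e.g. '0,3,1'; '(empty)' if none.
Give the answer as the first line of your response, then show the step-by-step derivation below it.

5,0,3,7,1,2

step 1: dequeue 5; queue=[0,3,7]; order=5
step 2: dequeue 0; queue=[3,7,1,2,6]; order=5,0
step 3: dequeue 3; queue=[7,1,2,6]; order=5,0,3
step 4: dequeue 7; queue=[1,2,6,4]; order=5,0,3,7
step 5: dequeue 1; queue=[2,6,4]; order=5,0,3,7,1
step 6: dequeue 2; queue=[6,4]; order=5,0,3,7,1,2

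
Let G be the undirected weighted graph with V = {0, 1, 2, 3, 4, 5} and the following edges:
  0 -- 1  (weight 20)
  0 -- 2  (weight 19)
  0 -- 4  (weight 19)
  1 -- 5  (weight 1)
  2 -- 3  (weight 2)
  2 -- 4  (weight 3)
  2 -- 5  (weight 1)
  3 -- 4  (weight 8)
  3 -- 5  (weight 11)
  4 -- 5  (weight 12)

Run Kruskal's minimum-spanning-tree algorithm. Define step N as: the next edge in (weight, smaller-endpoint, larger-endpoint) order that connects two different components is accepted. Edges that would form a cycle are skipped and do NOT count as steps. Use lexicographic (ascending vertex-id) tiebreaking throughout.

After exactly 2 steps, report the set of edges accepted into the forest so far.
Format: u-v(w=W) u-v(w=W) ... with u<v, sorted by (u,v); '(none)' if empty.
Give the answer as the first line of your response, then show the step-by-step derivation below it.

1-5(w=1) 2-5(w=1)

step 1: add edge 1-5 (w=1); MST = {1-5(w=1)}
step 2: add edge 2-5 (w=1); MST = {1-5(w=1) 2-5(w=1)}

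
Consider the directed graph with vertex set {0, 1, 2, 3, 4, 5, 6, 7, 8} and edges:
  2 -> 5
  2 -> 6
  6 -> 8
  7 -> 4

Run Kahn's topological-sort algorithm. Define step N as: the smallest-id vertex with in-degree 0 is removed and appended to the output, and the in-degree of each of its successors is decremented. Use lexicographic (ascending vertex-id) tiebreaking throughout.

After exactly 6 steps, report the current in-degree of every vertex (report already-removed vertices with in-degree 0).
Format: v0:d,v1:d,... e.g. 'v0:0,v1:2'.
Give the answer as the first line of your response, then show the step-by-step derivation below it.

v0:0,v1:0,v2:0,v3:0,v4:1,v5:0,v6:0,v7:0,v8:0

step 1: output 0; order=[0]; indeg=(0,0,0,0,1,1,1,0,1)
step 2: output 1; order=[0,1]; indeg=(0,0,0,0,1,1,1,0,1)
step 3: output 2; order=[0,1,2]; indeg=(0,0,0,0,1,0,0,0,1)
step 4: output 3; order=[0,1,2,3]; indeg=(0,0,0,0,1,0,0,0,1)
step 5: output 5; order=[0,1,2,3,5]; indeg=(0,0,0,0,1,0,0,0,1)
step 6: output 6; order=[0,1,2,3,5,6]; indeg=(0,0,0,0,1,0,0,0,0)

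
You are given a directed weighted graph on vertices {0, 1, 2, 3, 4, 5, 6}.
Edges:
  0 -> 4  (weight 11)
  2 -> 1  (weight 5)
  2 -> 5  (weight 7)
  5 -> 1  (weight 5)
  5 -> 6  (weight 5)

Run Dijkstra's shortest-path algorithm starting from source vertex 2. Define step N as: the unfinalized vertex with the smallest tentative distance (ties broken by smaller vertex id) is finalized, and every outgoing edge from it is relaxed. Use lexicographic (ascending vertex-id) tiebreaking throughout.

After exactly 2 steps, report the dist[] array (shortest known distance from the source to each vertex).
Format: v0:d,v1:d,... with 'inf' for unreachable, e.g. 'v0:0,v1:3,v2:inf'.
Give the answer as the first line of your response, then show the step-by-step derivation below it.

v0:inf,v1:5,v2:0,v3:inf,v4:inf,v5:7,v6:inf

step 1: dist = v0:inf,v1:5,v2:0,v3:inf,v4:inf,v5:7,v6:inf
step 2: dist = v0:inf,v1:5,v2:0,v3:inf,v4:inf,v5:7,v6:inf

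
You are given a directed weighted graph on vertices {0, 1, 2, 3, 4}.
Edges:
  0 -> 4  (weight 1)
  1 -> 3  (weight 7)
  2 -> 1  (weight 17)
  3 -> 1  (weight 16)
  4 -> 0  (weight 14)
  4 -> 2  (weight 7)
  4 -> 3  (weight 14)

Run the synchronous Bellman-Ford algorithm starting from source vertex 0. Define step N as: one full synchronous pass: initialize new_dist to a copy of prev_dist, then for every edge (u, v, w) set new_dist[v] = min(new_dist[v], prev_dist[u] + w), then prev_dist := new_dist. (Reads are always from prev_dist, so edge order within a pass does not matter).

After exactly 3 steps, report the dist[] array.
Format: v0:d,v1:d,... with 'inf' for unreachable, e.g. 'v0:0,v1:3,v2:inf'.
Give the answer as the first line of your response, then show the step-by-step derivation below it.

v0:0,v1:25,v2:8,v3:15,v4:1

step 1: dist = v0:0,v1:inf,v2:inf,v3:inf,v4:1
step 2: dist = v0:0,v1:inf,v2:8,v3:15,v4:1
step 3: dist = v0:0,v1:25,v2:8,v3:15,v4:1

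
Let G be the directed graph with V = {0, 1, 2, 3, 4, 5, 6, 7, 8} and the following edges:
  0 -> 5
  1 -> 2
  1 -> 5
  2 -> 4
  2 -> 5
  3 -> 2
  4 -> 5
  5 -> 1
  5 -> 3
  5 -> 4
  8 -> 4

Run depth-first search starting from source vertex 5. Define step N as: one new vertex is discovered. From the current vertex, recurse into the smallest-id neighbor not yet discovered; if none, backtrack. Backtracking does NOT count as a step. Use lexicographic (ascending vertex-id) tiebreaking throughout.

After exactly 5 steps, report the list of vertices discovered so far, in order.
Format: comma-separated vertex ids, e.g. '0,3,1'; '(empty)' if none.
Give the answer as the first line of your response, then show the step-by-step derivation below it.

5,1,2,4,3

step 1: discover 5; path=5; order=5
step 2: discover 1; path=5>1; order=5,1
step 3: discover 2; path=5>1>2; order=5,1,2
step 4: discover 4; path=5>1>2>4; order=5,1,2,4
step 5: discover 3; path=5>3; order=5,1,2,4,3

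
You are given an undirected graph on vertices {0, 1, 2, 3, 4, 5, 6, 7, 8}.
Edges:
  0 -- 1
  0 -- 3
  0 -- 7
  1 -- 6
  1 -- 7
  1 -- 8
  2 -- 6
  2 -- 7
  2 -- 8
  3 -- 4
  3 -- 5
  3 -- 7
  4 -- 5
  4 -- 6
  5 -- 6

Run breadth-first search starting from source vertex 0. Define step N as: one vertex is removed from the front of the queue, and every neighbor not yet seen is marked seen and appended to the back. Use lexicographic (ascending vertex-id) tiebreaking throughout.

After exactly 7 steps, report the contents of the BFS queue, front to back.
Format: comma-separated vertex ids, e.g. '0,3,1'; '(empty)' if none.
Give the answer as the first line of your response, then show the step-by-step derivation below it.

5,2

step 1: dequeue 0; queue=[1,3,7]; order=0
step 2: dequeue 1; queue=[3,7,6,8]; order=0,1
step 3: dequeue 3; queue=[7,6,8,4,5]; order=0,1,3
step 4: dequeue 7; queue=[6,8,4,5,2]; order=0,1,3,7
step 5: dequeue 6; queue=[8,4,5,2]; order=0,1,3,7,6
step 6: dequeue 8; queue=[4,5,2]; order=0,1,3,7,6,8
step 7: dequeue 4; queue=[5,2]; order=0,1,3,7,6,8,4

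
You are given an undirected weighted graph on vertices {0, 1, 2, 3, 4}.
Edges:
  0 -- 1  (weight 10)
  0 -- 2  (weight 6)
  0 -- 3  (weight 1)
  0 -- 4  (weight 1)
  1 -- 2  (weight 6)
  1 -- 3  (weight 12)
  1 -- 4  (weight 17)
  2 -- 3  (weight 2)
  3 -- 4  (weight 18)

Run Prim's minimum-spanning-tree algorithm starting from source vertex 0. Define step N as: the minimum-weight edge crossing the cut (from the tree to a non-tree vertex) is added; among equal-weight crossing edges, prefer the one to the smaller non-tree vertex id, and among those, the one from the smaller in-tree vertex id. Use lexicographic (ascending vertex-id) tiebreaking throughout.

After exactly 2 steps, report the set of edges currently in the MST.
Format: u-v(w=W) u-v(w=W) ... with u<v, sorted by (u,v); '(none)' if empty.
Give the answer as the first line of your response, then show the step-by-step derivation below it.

0-3(w=1) 0-4(w=1)

step 1: add edge 0-3 (w=1); MST = {0-3(w=1)}
step 2: add edge 0-4 (w=1); MST = {0-3(w=1) 0-4(w=1)}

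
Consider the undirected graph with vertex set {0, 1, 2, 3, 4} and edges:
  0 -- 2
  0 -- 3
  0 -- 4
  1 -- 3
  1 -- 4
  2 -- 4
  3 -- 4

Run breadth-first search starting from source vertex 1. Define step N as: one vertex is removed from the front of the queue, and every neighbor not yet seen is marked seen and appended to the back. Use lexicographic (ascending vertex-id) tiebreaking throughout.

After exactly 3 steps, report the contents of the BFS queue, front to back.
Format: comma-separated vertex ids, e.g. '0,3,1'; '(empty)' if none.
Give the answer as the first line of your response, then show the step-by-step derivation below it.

0,2

step 1: dequeue 1; queue=[3,4]; order=1
step 2: dequeue 3; queue=[4,0]; order=1,3
step 3: dequeue 4; queue=[0,2]; order=1,3,4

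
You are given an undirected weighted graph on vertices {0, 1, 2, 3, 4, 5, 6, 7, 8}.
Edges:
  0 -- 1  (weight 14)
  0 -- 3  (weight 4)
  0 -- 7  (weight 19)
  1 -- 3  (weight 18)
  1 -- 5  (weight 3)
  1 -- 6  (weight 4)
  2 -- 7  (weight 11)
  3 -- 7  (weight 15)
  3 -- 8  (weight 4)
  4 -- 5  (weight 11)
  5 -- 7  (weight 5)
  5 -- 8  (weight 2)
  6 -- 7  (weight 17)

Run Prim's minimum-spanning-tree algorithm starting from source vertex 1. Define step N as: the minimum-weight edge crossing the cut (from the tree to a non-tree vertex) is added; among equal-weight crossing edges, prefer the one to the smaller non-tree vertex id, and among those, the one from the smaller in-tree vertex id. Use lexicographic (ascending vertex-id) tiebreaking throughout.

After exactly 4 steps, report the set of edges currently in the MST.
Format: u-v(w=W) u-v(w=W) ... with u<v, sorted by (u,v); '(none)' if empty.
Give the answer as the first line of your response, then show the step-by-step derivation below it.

0-3(w=4) 1-5(w=3) 3-8(w=4) 5-8(w=2)

step 1: add edge 1-5 (w=3); MST = {1-5(w=3)}
step 2: add edge 5-8 (w=2); MST = {1-5(w=3) 5-8(w=2)}
step 3: add edge 3-8 (w=4); MST = {1-5(w=3) 3-8(w=4) 5-8(w=2)}
step 4: add edge 0-3 (w=4); MST = {0-3(w=4) 1-5(w=3) 3-8(w=4) 5-8(w=2)}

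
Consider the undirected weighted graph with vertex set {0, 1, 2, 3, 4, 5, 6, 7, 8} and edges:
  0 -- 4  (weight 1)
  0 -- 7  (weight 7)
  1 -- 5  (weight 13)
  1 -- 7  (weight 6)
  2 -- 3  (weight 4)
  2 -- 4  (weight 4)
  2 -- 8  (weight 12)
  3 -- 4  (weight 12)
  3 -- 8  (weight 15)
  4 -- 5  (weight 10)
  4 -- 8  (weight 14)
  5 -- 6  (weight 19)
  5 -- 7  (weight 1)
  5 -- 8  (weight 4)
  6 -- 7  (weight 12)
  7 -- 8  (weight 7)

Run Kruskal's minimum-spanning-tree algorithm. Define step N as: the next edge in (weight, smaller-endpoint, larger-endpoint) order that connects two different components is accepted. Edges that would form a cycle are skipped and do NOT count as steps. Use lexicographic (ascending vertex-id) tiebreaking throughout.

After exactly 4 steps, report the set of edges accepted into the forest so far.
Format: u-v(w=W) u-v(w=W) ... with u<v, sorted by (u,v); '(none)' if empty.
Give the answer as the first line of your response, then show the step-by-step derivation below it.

0-4(w=1) 2-3(w=4) 2-4(w=4) 5-7(w=1)

step 1: add edge 0-4 (w=1); MST = {0-4(w=1)}
step 2: add edge 5-7 (w=1); MST = {0-4(w=1) 5-7(w=1)}
step 3: add edge 2-3 (w=4); MST = {0-4(w=1) 2-3(w=4) 5-7(w=1)}
step 4: add edge 2-4 (w=4); MST = {0-4(w=1) 2-3(w=4) 2-4(w=4) 5-7(w=1)}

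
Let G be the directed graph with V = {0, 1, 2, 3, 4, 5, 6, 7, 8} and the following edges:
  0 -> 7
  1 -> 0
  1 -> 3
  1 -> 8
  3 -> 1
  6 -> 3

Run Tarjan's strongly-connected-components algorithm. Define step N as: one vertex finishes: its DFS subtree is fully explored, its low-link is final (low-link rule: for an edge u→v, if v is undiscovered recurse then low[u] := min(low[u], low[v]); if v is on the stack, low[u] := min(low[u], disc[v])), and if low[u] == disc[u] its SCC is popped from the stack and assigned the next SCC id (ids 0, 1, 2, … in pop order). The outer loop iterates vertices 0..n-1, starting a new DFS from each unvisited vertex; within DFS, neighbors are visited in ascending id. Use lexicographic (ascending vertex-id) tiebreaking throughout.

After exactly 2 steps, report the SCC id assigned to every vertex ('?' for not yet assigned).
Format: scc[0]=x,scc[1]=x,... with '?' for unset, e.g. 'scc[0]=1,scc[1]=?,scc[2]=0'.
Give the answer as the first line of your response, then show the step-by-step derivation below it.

scc[0]=1,scc[1]=?,scc[2]=?,scc[3]=?,scc[4]=?,scc[5]=?,scc[6]=?,scc[7]=0,scc[8]=?

step 1: low=(low[0]=0,low[1]=?,low[2]=?,low[3]=?,low[4]=?,low[5]=?,low[6]=?,low[7]=1,low[8]=?); scc=(scc[0]=?,scc[1]=?,scc[2]=?,scc[3]=?,scc[4]=?,scc[5]=?,scc[6]=?,scc[7]=0,scc[8]=?)
step 2: low=(low[0]=0,low[1]=?,low[2]=?,low[3]=?,low[4]=?,low[5]=?,low[6]=?,low[7]=1,low[8]=?); scc=(scc[0]=1,scc[1]=?,scc[2]=?,scc[3]=?,scc[4]=?,scc[5]=?,scc[6]=?,scc[7]=0,scc[8]=?)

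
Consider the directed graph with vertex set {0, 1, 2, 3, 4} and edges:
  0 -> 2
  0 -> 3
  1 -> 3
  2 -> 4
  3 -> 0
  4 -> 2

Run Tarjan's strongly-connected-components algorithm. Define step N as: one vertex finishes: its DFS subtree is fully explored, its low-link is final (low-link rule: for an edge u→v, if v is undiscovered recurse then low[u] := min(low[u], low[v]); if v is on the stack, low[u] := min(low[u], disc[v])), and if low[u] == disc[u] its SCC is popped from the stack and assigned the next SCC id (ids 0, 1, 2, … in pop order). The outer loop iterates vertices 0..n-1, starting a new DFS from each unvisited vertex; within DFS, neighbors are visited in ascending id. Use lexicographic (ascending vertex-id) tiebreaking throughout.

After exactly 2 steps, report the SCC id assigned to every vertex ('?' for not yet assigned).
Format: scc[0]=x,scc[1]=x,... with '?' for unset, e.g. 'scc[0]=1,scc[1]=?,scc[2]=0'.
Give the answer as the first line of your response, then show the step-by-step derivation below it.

scc[0]=?,scc[1]=?,scc[2]=0,scc[3]=?,scc[4]=0

step 1: low=(low[0]=0,low[1]=?,low[2]=1,low[3]=?,low[4]=1); scc=(scc[0]=?,scc[1]=?,scc[2]=?,scc[3]=?,scc[4]=?)
step 2: low=(low[0]=0,low[1]=?,low[2]=1,low[3]=?,low[4]=1); scc=(scc[0]=?,scc[1]=?,scc[2]=0,scc[3]=?,scc[4]=0)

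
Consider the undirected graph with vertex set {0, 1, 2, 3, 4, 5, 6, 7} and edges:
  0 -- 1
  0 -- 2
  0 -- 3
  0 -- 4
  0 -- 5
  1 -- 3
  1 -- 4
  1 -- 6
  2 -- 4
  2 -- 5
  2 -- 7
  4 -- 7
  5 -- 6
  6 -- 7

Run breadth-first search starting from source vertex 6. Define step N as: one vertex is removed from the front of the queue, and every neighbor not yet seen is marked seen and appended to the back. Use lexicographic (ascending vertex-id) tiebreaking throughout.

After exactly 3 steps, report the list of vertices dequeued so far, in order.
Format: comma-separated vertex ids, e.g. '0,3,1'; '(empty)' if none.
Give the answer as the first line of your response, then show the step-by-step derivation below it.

6,1,5

step 1: dequeue 6; queue=[1,5,7]; order=6
step 2: dequeue 1; queue=[5,7,0,3,4]; order=6,1
step 3: dequeue 5; queue=[7,0,3,4,2]; order=6,1,5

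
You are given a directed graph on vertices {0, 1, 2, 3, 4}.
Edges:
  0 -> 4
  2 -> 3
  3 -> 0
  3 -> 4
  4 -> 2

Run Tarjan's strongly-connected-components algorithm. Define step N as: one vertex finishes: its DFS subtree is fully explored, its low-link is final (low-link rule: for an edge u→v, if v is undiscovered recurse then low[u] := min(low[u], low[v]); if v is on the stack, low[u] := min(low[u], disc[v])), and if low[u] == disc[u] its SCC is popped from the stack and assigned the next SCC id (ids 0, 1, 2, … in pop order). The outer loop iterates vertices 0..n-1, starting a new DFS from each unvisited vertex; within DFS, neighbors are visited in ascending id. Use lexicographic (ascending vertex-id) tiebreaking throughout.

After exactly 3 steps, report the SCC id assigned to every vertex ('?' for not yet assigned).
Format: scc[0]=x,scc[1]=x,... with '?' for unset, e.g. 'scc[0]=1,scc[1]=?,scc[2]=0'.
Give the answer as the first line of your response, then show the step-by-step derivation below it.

scc[0]=?,scc[1]=?,scc[2]=?,scc[3]=?,scc[4]=?

step 1: low=(low[0]=0,low[1]=?,low[2]=2,low[3]=0,low[4]=1); scc=(scc[0]=?,scc[1]=?,scc[2]=?,scc[3]=?,scc[4]=?)
step 2: low=(low[0]=0,low[1]=?,low[2]=0,low[3]=0,low[4]=1); scc=(scc[0]=?,scc[1]=?,scc[2]=?,scc[3]=?,scc[4]=?)
step 3: low=(low[0]=0,low[1]=?,low[2]=0,low[3]=0,low[4]=0); scc=(scc[0]=?,scc[1]=?,scc[2]=?,scc[3]=?,scc[4]=?)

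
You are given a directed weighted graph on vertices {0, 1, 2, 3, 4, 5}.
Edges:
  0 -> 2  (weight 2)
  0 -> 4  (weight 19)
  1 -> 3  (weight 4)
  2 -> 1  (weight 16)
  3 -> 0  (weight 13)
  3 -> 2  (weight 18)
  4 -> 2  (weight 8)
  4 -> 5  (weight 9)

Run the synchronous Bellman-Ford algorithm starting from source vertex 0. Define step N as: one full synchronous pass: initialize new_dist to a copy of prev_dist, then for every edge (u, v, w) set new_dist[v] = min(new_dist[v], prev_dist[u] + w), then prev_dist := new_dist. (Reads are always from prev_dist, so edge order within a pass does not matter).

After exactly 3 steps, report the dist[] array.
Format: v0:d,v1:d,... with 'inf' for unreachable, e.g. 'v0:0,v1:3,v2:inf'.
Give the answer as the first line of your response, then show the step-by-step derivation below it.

v0:0,v1:18,v2:2,v3:22,v4:19,v5:28

step 1: dist = v0:0,v1:inf,v2:2,v3:inf,v4:19,v5:inf
step 2: dist = v0:0,v1:18,v2:2,v3:inf,v4:19,v5:28
step 3: dist = v0:0,v1:18,v2:2,v3:22,v4:19,v5:28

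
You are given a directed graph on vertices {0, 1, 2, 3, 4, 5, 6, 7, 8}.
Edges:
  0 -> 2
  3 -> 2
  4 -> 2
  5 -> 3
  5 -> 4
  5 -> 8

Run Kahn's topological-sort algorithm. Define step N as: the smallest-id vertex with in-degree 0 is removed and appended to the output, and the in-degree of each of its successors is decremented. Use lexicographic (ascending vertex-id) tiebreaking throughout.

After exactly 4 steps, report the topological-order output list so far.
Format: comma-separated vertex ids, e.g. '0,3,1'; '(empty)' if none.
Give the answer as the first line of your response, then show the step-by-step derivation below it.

0,1,5,3

step 1: output 0; order=[0]; indeg=(0,0,2,1,1,0,0,0,1)
step 2: output 1; order=[0,1]; indeg=(0,0,2,1,1,0,0,0,1)
step 3: output 5; order=[0,1,5]; indeg=(0,0,2,0,0,0,0,0,0)
step 4: output 3; order=[0,1,5,3]; indeg=(0,0,1,0,0,0,0,0,0)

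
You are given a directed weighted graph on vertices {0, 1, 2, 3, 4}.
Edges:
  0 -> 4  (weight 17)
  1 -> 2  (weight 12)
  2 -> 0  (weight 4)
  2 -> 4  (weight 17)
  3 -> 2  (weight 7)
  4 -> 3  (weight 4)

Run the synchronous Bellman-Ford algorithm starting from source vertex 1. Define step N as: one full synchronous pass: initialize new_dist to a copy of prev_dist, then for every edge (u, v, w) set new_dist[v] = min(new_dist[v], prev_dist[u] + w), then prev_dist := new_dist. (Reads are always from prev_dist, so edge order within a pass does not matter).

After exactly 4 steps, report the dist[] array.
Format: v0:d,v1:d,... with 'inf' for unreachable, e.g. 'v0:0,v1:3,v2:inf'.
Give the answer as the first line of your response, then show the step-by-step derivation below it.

v0:16,v1:0,v2:12,v3:33,v4:29

step 1: dist = v0:inf,v1:0,v2:12,v3:inf,v4:inf
step 2: dist = v0:16,v1:0,v2:12,v3:inf,v4:29
step 3: dist = v0:16,v1:0,v2:12,v3:33,v4:29
step 4: dist = v0:16,v1:0,v2:12,v3:33,v4:29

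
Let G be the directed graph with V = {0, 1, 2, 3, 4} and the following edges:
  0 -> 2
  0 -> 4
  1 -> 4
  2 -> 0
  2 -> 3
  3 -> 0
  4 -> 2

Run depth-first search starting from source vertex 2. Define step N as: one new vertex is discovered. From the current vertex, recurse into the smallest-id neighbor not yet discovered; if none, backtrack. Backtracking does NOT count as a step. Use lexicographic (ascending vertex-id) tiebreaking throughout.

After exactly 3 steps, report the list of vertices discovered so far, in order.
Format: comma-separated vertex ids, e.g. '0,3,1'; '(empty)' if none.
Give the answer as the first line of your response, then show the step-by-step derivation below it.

2,0,4

step 1: discover 2; path=2; order=2
step 2: discover 0; path=2>0; order=2,0
step 3: discover 4; path=2>0>4; order=2,0,4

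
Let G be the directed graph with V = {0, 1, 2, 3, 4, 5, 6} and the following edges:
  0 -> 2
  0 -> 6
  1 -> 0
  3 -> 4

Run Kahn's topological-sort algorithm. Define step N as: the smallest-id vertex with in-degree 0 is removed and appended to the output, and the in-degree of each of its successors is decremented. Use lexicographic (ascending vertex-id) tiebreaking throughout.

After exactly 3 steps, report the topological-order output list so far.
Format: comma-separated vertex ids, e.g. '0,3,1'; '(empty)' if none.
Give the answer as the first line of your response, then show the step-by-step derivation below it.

1,0,2

step 1: output 1; order=[1]; indeg=(0,0,1,0,1,0,1)
step 2: output 0; order=[1,0]; indeg=(0,0,0,0,1,0,0)
step 3: output 2; order=[1,0,2]; indeg=(0,0,0,0,1,0,0)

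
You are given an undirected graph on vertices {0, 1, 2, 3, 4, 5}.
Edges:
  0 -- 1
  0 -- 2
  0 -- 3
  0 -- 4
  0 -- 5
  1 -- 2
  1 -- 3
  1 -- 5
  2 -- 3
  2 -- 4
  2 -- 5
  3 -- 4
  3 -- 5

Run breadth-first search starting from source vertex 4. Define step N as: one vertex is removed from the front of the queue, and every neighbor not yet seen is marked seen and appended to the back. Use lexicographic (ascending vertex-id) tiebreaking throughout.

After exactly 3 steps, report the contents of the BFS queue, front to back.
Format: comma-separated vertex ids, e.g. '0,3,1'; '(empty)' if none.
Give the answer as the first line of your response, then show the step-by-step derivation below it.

3,1,5

step 1: dequeue 4; queue=[0,2,3]; order=4
step 2: dequeue 0; queue=[2,3,1,5]; order=4,0
step 3: dequeue 2; queue=[3,1,5]; order=4,0,2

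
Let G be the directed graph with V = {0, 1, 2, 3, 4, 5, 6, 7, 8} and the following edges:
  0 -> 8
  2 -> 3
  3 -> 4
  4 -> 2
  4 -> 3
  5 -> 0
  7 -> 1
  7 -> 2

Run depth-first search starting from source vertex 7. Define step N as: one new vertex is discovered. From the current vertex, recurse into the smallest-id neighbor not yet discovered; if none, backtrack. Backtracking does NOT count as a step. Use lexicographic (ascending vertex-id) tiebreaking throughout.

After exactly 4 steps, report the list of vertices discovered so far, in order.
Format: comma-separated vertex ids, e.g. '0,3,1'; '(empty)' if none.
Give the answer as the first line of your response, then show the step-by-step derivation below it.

7,1,2,3

step 1: discover 7; path=7; order=7
step 2: discover 1; path=7>1; order=7,1
step 3: discover 2; path=7>2; order=7,1,2
step 4: discover 3; path=7>2>3; order=7,1,2,3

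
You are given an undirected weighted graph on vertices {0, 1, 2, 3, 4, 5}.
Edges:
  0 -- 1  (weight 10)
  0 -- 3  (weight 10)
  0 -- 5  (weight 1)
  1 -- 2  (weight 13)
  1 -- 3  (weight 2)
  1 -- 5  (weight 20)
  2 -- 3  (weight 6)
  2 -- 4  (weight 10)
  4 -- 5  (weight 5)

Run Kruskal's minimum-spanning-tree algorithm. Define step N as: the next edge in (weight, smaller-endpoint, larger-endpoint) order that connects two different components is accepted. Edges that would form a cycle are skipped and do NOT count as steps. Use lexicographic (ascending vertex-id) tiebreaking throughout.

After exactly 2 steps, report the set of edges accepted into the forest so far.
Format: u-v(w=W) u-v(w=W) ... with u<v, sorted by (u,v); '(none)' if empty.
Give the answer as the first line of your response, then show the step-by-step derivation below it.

0-5(w=1) 1-3(w=2)

step 1: add edge 0-5 (w=1); MST = {0-5(w=1)}
step 2: add edge 1-3 (w=2); MST = {0-5(w=1) 1-3(w=2)}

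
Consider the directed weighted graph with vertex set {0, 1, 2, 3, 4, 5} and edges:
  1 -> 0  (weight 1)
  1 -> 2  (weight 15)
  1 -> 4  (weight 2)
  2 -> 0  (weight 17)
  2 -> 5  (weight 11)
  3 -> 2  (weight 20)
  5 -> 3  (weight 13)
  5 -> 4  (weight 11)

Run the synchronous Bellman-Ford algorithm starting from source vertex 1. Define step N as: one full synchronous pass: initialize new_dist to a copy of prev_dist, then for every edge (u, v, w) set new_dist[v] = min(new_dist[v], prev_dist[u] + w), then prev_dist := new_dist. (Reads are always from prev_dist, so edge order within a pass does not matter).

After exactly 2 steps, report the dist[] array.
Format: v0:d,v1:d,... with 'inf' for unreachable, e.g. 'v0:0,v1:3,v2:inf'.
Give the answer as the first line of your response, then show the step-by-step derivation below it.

v0:1,v1:0,v2:15,v3:inf,v4:2,v5:26

step 1: dist = v0:1,v1:0,v2:15,v3:inf,v4:2,v5:inf
step 2: dist = v0:1,v1:0,v2:15,v3:inf,v4:2,v5:26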